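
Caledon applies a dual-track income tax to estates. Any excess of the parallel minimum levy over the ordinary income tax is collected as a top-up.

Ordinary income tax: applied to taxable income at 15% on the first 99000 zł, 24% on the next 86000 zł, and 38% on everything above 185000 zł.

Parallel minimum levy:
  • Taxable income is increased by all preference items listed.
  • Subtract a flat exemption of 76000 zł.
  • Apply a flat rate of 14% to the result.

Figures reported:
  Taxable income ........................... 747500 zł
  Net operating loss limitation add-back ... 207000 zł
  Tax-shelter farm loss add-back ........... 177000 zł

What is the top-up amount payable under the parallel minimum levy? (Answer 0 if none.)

0 zł

Ordinary income tax:
  99000 zł × 15% = 14850 zł
  86000 zł × 24% = 20640 zł
  562500 zł × 38% = 213750 zł
  → 249240 zł

Parallel minimum levy:
  Adjusted income: 747500 zł + 207000 zł + 177000 zł = 1131500 zł
  Less exemption 76000 zł → base 1055500 zł
  1055500 zł × 14% = 147770 zł

147770 zł ≤ 249240 zł, so no add-on is due.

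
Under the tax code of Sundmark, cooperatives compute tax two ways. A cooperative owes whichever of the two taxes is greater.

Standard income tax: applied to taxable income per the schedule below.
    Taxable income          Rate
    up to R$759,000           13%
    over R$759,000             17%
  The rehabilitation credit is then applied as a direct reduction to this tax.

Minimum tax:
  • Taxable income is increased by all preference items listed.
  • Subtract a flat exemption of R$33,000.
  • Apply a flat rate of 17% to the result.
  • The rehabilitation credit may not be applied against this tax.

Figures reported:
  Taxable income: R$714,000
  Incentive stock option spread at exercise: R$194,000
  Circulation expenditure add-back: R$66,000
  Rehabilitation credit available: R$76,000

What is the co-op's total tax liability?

R$159,970

Standard income tax:
  R$714,000 × 13% = R$92,820
  Less rehabilitation credit R$76,000 → R$16,820

Minimum tax:
  Adjusted income: R$714,000 + R$194,000 + R$66,000 = R$974,000
  Less exemption R$33,000 → base R$941,000
  R$941,000 × 17% = R$159,970

R$159,970 > R$16,820, so the minimum tax is the binding amount.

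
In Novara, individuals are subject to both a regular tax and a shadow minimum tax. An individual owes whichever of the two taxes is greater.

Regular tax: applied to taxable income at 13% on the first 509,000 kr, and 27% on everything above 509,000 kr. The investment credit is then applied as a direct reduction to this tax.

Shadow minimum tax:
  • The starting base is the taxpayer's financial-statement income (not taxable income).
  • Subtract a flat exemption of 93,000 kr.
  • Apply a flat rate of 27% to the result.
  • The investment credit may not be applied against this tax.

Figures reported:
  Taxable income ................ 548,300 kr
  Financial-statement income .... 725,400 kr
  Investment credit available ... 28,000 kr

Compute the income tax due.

170,748 kr

Shadow minimum tax:
  Base (financial-statement income): 725,400 kr
  Less exemption 93,000 kr → base 632,400 kr
  632,400 kr × 27% = 170,748 kr

Regular tax:
  509,000 kr × 13% = 66,170 kr
  39,300 kr × 27% = 10,611 kr
  → 76,781 kr
  Less investment credit 28,000 kr → 48,781 kr

170,748 kr > 48,781 kr, so the shadow minimum tax is the binding amount.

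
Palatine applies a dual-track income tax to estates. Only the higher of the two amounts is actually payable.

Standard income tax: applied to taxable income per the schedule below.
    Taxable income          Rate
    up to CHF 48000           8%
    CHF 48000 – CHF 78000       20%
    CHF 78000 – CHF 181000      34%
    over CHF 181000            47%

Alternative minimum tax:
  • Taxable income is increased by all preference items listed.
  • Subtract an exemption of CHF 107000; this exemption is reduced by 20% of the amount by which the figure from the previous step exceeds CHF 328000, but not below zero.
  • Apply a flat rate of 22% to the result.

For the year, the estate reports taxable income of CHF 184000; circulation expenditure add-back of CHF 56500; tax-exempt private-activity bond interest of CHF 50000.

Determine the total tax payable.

Standard income tax:
  CHF 48000 × 8% = CHF 3840
  CHF 30000 × 20% = CHF 6000
  CHF 103000 × 34% = CHF 35020
  CHF 3000 × 47% = CHF 1410
  → CHF 46270

Alternative minimum tax:
  Adjusted income: CHF 184000 + CHF 56500 + CHF 50000 = CHF 290500
  Exemption: CHF 290500 ≤ CHF 328000, so full CHF 107000 applies
  Base: CHF 290500 − CHF 107000 = CHF 183500
  CHF 183500 × 22% = CHF 40370

CHF 46270 > CHF 40370, so the standard income tax governs.

CHF 46270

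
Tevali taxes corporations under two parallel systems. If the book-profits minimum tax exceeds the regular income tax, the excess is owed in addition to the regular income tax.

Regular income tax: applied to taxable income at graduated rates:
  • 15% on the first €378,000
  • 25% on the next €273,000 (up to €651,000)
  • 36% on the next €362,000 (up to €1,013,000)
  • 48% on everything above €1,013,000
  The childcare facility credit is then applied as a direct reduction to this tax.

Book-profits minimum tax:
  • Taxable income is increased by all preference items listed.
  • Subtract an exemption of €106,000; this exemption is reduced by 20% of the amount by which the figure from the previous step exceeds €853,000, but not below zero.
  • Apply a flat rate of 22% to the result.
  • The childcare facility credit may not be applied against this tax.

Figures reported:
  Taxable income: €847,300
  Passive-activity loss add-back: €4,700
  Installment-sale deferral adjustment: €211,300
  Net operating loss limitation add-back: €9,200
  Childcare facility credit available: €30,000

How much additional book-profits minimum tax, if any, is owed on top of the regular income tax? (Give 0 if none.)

€56,670

Regular income tax:
  €378,000 × 15% = €56,700
  €273,000 × 25% = €68,250
  €196,300 × 36% = €70,668
  → €195,618
  Less childcare facility credit €30,000 → €165,618

Book-profits minimum tax:
  Adjusted income: €847,300 + €4,700 + €211,300 + €9,200 = €1,072,500
  Exemption: €106,000 − 20% × (€1,072,500 − €853,000) = €106,000 − €43,900 = €62,100
  Base: €1,072,500 − €62,100 = €1,010,400
  €1,010,400 × 22% = €222,288

Excess of book-profits minimum tax over regular income tax: €222,288 − €165,618 = €56,670.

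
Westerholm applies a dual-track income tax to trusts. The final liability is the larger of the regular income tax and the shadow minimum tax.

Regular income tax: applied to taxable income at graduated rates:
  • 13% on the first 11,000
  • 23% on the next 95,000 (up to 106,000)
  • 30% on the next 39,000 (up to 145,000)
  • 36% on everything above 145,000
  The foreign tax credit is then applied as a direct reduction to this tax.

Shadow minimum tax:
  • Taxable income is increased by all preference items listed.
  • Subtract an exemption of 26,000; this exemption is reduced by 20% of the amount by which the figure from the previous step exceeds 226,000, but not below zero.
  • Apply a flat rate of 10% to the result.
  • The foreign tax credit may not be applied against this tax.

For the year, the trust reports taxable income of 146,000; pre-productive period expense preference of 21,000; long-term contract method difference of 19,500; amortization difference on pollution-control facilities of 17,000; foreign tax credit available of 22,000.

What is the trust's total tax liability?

Regular income tax:
  11,000 × 13% = 1,430
  95,000 × 23% = 21,850
  39,000 × 30% = 11,700
  1,000 × 36% = 360
  → 35,340
  Less foreign tax credit 22,000 → 13,340

Shadow minimum tax:
  Adjusted income: 146,000 + 21,000 + 19,500 + 17,000 = 203,500
  Exemption: 203,500 ≤ 226,000, so full 26,000 applies
  Base: 203,500 − 26,000 = 177,500
  177,500 × 10% = 17,750

17,750 > 13,340, so the shadow minimum tax is the binding amount.

17,750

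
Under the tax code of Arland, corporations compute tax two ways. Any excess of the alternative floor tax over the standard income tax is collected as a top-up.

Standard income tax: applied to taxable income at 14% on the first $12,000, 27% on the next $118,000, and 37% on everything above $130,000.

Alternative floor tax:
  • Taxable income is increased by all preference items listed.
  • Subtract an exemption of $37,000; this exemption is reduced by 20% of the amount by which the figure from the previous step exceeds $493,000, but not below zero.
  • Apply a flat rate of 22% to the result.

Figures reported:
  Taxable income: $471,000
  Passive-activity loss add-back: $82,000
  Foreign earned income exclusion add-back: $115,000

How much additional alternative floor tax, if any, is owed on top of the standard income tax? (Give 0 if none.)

Alternative floor tax:
  Adjusted income: $471,000 + $82,000 + $115,000 = $668,000
  Exemption: $37,000 − 20% × ($668,000 − $493,000) = $37,000 − $35,000 = $2,000
  Base: $668,000 − $2,000 = $666,000
  $666,000 × 22% = $146,520

Standard income tax:
  $12,000 × 14% = $1,680
  $118,000 × 27% = $31,860
  $341,000 × 37% = $126,170
  → $159,710

$146,520 ≤ $159,710, so no add-on is due.

$0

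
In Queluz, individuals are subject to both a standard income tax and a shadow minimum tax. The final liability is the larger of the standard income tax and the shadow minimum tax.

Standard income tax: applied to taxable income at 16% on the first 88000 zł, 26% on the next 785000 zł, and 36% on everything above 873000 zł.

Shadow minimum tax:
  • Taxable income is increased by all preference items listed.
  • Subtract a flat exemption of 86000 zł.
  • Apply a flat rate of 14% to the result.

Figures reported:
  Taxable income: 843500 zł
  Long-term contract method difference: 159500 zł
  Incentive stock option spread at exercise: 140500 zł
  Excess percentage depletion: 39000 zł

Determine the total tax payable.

210510 zł

Shadow minimum tax:
  Adjusted income: 843500 zł + 159500 zł + 140500 zł + 39000 zł = 1182500 zł
  Less exemption 86000 zł → base 1096500 zł
  1096500 zł × 14% = 153510 zł

Standard income tax:
  88000 zł × 16% = 14080 zł
  755500 zł × 26% = 196430 zł
  → 210510 zł

210510 zł > 153510 zł, so the standard income tax governs.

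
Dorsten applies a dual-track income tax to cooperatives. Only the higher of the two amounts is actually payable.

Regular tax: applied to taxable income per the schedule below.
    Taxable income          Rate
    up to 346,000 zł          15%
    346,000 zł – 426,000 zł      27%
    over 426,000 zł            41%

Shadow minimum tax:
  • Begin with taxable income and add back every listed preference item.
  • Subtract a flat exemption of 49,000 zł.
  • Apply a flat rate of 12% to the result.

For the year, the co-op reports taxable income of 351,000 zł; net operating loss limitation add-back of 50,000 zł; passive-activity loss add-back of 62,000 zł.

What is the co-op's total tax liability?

53,250 zł

Regular tax:
  346,000 zł × 15% = 51,900 zł
  5,000 zł × 27% = 1,350 zł
  → 53,250 zł

Shadow minimum tax:
  Adjusted income: 351,000 zł + 50,000 zł + 62,000 zł = 463,000 zł
  Less exemption 49,000 zł → base 414,000 zł
  414,000 zł × 12% = 49,680 zł

53,250 zł > 49,680 zł, so the regular tax governs.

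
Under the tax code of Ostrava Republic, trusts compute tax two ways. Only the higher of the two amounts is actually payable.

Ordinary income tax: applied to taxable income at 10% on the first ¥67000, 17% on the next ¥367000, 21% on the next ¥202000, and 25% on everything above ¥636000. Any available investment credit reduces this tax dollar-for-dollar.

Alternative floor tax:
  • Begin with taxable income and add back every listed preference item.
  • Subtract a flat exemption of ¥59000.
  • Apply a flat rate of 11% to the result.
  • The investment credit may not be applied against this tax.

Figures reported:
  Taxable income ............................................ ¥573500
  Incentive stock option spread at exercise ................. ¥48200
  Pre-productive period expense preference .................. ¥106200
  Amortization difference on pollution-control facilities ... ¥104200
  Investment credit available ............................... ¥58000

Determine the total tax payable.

¥85041

Alternative floor tax:
  Adjusted income: ¥573500 + ¥48200 + ¥106200 + ¥104200 = ¥832100
  Less exemption ¥59000 → base ¥773100
  ¥773100 × 11% = ¥85041

Ordinary income tax:
  ¥67000 × 10% = ¥6700
  ¥367000 × 17% = ¥62390
  ¥139500 × 21% = ¥29295
  → ¥98385
  Less investment credit ¥58000 → ¥40385

¥85041 > ¥40385, so the alternative floor tax is the binding amount.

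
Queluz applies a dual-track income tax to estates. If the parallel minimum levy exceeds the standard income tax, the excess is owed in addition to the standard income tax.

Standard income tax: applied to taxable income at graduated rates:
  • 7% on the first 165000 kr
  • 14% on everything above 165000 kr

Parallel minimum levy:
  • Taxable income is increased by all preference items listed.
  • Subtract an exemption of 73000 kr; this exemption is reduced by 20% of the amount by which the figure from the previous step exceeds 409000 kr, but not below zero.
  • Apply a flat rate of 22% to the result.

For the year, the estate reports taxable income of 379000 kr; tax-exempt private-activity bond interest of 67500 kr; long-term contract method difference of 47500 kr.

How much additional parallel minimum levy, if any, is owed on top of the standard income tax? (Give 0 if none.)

54850 kr

Parallel minimum levy:
  Adjusted income: 379000 kr + 67500 kr + 47500 kr = 494000 kr
  Exemption: 73000 kr − 20% × (494000 kr − 409000 kr) = 73000 kr − 17000 kr = 56000 kr
  Base: 494000 kr − 56000 kr = 438000 kr
  438000 kr × 22% = 96360 kr

Standard income tax:
  165000 kr × 7% = 11550 kr
  214000 kr × 14% = 29960 kr
  → 41510 kr

Excess of parallel minimum levy over standard income tax: 96360 kr − 41510 kr = 54850 kr.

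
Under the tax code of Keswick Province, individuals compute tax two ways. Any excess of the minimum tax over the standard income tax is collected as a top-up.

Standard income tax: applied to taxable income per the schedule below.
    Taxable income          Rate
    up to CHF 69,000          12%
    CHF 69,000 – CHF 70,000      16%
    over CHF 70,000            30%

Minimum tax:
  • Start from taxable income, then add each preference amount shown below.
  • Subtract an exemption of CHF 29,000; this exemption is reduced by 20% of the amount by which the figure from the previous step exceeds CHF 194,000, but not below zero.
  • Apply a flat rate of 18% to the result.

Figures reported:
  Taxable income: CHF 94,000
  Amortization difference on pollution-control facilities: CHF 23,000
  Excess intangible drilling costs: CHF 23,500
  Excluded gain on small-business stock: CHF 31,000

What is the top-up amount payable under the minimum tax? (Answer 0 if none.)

Minimum tax:
  Adjusted income: CHF 94,000 + CHF 23,000 + CHF 23,500 + CHF 31,000 = CHF 171,500
  Exemption: CHF 171,500 ≤ CHF 194,000, so full CHF 29,000 applies
  Base: CHF 171,500 − CHF 29,000 = CHF 142,500
  CHF 142,500 × 18% = CHF 25,650

Standard income tax:
  CHF 69,000 × 12% = CHF 8,280
  CHF 1,000 × 16% = CHF 160
  CHF 24,000 × 30% = CHF 7,200
  → CHF 15,640

Excess of minimum tax over standard income tax: CHF 25,650 − CHF 15,640 = CHF 10,010.

CHF 10,010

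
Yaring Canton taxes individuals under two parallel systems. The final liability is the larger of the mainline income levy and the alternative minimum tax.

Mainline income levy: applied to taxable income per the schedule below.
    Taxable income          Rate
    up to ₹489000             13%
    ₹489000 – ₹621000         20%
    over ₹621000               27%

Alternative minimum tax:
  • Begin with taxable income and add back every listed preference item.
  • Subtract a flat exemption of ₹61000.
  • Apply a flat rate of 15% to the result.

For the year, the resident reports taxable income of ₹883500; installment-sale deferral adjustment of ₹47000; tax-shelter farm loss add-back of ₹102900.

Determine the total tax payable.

Alternative minimum tax:
  Adjusted income: ₹883500 + ₹47000 + ₹102900 = ₹1033400
  Less exemption ₹61000 → base ₹972400
  ₹972400 × 15% = ₹145860

Mainline income levy:
  ₹489000 × 13% = ₹63570
  ₹132000 × 20% = ₹26400
  ₹262500 × 27% = ₹70875
  → ₹160845

₹160845 > ₹145860, so the mainline income levy governs.

₹160845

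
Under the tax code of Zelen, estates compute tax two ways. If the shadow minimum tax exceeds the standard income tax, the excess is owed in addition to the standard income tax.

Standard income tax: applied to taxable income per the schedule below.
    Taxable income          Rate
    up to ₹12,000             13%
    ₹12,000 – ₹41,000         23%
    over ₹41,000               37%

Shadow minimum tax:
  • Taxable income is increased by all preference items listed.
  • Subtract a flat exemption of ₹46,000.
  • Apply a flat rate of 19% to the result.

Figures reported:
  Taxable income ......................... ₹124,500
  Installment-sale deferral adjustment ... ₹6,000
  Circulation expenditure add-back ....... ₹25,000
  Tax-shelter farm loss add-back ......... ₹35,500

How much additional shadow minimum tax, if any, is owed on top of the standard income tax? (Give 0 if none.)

Shadow minimum tax:
  Adjusted income: ₹124,500 + ₹6,000 + ₹25,000 + ₹35,500 = ₹191,000
  Less exemption ₹46,000 → base ₹145,000
  ₹145,000 × 19% = ₹27,550

Standard income tax:
  ₹12,000 × 13% = ₹1,560
  ₹29,000 × 23% = ₹6,670
  ₹83,500 × 37% = ₹30,895
  → ₹39,125

₹27,550 ≤ ₹39,125, so no add-on is due.

₹0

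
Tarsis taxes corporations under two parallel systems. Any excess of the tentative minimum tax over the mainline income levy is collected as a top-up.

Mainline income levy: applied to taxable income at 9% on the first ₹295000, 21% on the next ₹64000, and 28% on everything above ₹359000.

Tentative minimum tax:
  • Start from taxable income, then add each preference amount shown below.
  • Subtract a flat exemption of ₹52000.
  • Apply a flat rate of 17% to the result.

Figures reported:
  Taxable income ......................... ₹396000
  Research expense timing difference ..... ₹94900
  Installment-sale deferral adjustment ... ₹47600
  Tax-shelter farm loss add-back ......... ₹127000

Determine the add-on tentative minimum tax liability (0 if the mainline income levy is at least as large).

Tentative minimum tax:
  Adjusted income: ₹396000 + ₹94900 + ₹47600 + ₹127000 = ₹665500
  Less exemption ₹52000 → base ₹613500
  ₹613500 × 17% = ₹104295

Mainline income levy:
  ₹295000 × 9% = ₹26550
  ₹64000 × 21% = ₹13440
  ₹37000 × 28% = ₹10360
  → ₹50350

Excess of tentative minimum tax over mainline income levy: ₹104295 − ₹50350 = ₹53945.

₹53945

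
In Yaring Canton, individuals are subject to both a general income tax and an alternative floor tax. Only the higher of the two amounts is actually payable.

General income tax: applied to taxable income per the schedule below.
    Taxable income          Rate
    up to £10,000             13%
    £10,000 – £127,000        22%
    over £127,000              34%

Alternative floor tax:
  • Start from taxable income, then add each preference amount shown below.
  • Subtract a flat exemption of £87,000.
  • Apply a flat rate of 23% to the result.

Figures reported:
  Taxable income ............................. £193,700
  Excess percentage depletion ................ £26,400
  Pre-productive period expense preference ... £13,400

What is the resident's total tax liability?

General income tax:
  £10,000 × 13% = £1,300
  £117,000 × 22% = £25,740
  £66,700 × 34% = £22,678
  → £49,718

Alternative floor tax:
  Adjusted income: £193,700 + £26,400 + £13,400 = £233,500
  Less exemption £87,000 → base £146,500
  £146,500 × 23% = £33,695

£49,718 > £33,695, so the general income tax governs.

£49,718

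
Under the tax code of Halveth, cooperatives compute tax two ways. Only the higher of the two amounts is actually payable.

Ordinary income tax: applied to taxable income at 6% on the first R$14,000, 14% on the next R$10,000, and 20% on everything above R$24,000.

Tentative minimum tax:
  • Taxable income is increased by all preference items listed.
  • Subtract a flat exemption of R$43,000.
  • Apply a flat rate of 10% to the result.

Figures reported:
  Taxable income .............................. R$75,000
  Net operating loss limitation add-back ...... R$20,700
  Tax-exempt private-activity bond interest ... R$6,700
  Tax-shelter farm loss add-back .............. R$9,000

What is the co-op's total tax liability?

Tentative minimum tax:
  Adjusted income: R$75,000 + R$20,700 + R$6,700 + R$9,000 = R$111,400
  Less exemption R$43,000 → base R$68,400
  R$68,400 × 10% = R$6,840

Ordinary income tax:
  R$14,000 × 6% = R$840
  R$10,000 × 14% = R$1,400
  R$51,000 × 20% = R$10,200
  → R$12,440

R$12,440 > R$6,840, so the ordinary income tax governs.

R$12,440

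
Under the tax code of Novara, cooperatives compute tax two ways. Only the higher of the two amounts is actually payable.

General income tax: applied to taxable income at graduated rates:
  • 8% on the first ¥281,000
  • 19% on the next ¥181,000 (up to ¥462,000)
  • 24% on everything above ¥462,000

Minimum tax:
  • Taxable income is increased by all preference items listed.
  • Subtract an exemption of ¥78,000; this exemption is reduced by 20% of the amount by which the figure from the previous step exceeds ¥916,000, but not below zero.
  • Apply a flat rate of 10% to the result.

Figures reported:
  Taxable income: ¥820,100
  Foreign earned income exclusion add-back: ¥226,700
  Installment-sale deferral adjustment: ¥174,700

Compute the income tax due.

¥142,814

Minimum tax:
  Adjusted income: ¥820,100 + ¥226,700 + ¥174,700 = ¥1,221,500
  Exemption: ¥78,000 − 20% × (¥1,221,500 − ¥916,000) = ¥78,000 − ¥61,100 = ¥16,900
  Base: ¥1,221,500 − ¥16,900 = ¥1,204,600
  ¥1,204,600 × 10% = ¥120,460

General income tax:
  ¥281,000 × 8% = ¥22,480
  ¥181,000 × 19% = ¥34,390
  ¥358,100 × 24% = ¥85,944
  → ¥142,814

¥142,814 > ¥120,460, so the general income tax governs.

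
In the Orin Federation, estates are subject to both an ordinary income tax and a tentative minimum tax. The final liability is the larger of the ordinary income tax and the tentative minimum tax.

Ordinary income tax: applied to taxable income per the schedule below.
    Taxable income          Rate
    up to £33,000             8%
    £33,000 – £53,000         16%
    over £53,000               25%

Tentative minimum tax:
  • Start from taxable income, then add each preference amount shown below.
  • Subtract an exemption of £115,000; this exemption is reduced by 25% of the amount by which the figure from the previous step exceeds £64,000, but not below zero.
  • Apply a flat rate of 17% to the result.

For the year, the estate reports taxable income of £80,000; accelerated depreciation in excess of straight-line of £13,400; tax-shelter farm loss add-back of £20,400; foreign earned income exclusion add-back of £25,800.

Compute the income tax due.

£12,590

Tentative minimum tax:
  Adjusted income: £80,000 + £13,400 + £20,400 + £25,800 = £139,600
  Exemption: £115,000 − 25% × (£139,600 − £64,000) = £115,000 − £18,900 = £96,100
  Base: £139,600 − £96,100 = £43,500
  £43,500 × 17% = £7,395

Ordinary income tax:
  £33,000 × 8% = £2,640
  £20,000 × 16% = £3,200
  £27,000 × 25% = £6,750
  → £12,590

£12,590 > £7,395, so the ordinary income tax governs.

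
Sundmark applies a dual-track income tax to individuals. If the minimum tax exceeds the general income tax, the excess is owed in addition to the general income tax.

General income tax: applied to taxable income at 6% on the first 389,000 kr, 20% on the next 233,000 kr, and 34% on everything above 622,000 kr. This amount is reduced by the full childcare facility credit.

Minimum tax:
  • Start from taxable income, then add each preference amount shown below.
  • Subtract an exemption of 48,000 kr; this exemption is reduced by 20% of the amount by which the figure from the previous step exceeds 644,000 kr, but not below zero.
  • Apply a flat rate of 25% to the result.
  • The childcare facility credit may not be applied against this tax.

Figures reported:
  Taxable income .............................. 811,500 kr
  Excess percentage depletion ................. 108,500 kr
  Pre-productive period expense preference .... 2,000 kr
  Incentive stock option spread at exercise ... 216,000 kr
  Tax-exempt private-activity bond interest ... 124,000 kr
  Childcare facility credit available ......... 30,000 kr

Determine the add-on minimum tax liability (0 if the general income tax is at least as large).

General income tax:
  389,000 kr × 6% = 23,340 kr
  233,000 kr × 20% = 46,600 kr
  189,500 kr × 34% = 64,430 kr
  → 134,370 kr
  Less childcare facility credit 30,000 kr → 104,370 kr

Minimum tax:
  Adjusted income: 811,500 kr + 108,500 kr + 2,000 kr + 216,000 kr + 124,000 kr = 1,262,000 kr
  Exemption: 20% × (1,262,000 kr − 644,000 kr) = 123,600 kr ≥ 48,000 kr, so the exemption is fully phased out
  Base: 1,262,000 kr − 0 kr = 1,262,000 kr
  1,262,000 kr × 25% = 315,500 kr

Excess of minimum tax over general income tax: 315,500 kr − 104,370 kr = 211,130 kr.

211,130 kr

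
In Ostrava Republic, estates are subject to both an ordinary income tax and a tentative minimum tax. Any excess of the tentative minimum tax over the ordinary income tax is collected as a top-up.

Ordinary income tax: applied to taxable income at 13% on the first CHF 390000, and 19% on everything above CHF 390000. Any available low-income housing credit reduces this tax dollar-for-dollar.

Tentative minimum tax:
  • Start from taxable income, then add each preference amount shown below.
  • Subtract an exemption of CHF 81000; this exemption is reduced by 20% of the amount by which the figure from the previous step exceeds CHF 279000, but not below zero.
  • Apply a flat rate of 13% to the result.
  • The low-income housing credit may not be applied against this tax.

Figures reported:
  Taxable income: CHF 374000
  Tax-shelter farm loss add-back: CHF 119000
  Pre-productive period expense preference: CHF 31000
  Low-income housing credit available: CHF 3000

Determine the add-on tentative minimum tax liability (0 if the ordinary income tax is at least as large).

CHF 18340

Tentative minimum tax:
  Adjusted income: CHF 374000 + CHF 119000 + CHF 31000 = CHF 524000
  Exemption: CHF 81000 − 20% × (CHF 524000 − CHF 279000) = CHF 81000 − CHF 49000 = CHF 32000
  Base: CHF 524000 − CHF 32000 = CHF 492000
  CHF 492000 × 13% = CHF 63960

Ordinary income tax:
  CHF 374000 × 13% = CHF 48620
  Less low-income housing credit CHF 3000 → CHF 45620

Excess of tentative minimum tax over ordinary income tax: CHF 63960 − CHF 45620 = CHF 18340.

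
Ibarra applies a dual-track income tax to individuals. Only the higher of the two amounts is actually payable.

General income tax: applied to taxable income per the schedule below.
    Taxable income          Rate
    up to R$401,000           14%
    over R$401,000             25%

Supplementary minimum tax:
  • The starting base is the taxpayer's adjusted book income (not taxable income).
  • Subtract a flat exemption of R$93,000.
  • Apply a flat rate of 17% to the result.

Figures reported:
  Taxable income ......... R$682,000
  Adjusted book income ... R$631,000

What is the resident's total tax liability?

General income tax:
  R$401,000 × 14% = R$56,140
  R$281,000 × 25% = R$70,250
  → R$126,390

Supplementary minimum tax:
  Base (adjusted book income): R$631,000
  Less exemption R$93,000 → base R$538,000
  R$538,000 × 17% = R$91,460

R$126,390 > R$91,460, so the general income tax governs.

R$126,390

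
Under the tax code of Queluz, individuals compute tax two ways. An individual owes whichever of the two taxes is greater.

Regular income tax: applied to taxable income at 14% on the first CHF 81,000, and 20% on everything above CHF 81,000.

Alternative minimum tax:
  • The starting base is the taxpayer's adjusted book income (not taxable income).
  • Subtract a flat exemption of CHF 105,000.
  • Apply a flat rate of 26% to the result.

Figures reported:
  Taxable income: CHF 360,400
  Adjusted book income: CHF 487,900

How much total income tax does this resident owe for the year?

CHF 99,554

Regular income tax:
  CHF 81,000 × 14% = CHF 11,340
  CHF 279,400 × 20% = CHF 55,880
  → CHF 67,220

Alternative minimum tax:
  Base (adjusted book income): CHF 487,900
  Less exemption CHF 105,000 → base CHF 382,900
  CHF 382,900 × 26% = CHF 99,554

CHF 99,554 > CHF 67,220, so the alternative minimum tax is the binding amount.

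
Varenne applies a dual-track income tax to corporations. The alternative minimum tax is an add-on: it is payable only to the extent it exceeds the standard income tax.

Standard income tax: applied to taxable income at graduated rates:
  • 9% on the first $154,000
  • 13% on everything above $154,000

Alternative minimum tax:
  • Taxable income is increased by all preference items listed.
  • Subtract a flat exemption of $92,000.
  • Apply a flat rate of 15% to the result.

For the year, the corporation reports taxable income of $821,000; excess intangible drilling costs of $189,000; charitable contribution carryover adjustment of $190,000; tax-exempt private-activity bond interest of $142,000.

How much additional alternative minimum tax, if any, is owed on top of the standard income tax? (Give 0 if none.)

Standard income tax:
  $154,000 × 9% = $13,860
  $667,000 × 13% = $86,710
  → $100,570

Alternative minimum tax:
  Adjusted income: $821,000 + $189,000 + $190,000 + $142,000 = $1,342,000
  Less exemption $92,000 → base $1,250,000
  $1,250,000 × 15% = $187,500

Excess of alternative minimum tax over standard income tax: $187,500 − $100,570 = $86,930.

$86,930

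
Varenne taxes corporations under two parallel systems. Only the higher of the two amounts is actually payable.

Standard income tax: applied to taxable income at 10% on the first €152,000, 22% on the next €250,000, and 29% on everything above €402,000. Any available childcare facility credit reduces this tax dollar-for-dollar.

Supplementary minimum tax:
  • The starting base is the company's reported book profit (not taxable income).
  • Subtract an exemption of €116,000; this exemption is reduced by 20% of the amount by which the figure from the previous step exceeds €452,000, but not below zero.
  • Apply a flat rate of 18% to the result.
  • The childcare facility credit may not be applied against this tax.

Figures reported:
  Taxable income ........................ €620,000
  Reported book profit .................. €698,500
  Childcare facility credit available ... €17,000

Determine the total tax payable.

Supplementary minimum tax:
  Base (reported book profit): €698,500
  Exemption: €116,000 − 20% × (€698,500 − €452,000) = €116,000 − €49,300 = €66,700
  Base: €698,500 − €66,700 = €631,800
  €631,800 × 18% = €113,724

Standard income tax:
  €152,000 × 10% = €15,200
  €250,000 × 22% = €55,000
  €218,000 × 29% = €63,220
  → €133,420
  Less childcare facility credit €17,000 → €116,420

€116,420 > €113,724, so the standard income tax governs.

€116,420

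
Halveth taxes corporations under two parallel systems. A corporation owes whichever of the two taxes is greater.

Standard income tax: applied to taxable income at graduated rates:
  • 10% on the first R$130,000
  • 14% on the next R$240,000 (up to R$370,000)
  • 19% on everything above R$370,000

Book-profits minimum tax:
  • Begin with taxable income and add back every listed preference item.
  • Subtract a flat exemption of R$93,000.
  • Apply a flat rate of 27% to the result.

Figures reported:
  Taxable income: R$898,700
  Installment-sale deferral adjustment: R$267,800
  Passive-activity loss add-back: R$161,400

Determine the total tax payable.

Standard income tax:
  R$130,000 × 10% = R$13,000
  R$240,000 × 14% = R$33,600
  R$528,700 × 19% = R$100,453
  → R$147,053

Book-profits minimum tax:
  Adjusted income: R$898,700 + R$267,800 + R$161,400 = R$1,327,900
  Less exemption R$93,000 → base R$1,234,900
  R$1,234,900 × 27% = R$333,423

R$333,423 > R$147,053, so the book-profits minimum tax is the binding amount.

R$333,423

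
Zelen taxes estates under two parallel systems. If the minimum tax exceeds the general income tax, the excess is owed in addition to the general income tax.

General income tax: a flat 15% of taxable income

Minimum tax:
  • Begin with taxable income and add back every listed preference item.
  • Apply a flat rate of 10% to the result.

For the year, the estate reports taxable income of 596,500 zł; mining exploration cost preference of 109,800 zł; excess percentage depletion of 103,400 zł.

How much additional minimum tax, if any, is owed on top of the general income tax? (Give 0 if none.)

0 zł

General income tax:
  596,500 zł × 15% = 89,475 zł

Minimum tax:
  Adjusted income: 596,500 zł + 109,800 zł + 103,400 zł = 809,700 zł
  809,700 zł × 10% = 80,970 zł

80,970 zł ≤ 89,475 zł, so no add-on is due.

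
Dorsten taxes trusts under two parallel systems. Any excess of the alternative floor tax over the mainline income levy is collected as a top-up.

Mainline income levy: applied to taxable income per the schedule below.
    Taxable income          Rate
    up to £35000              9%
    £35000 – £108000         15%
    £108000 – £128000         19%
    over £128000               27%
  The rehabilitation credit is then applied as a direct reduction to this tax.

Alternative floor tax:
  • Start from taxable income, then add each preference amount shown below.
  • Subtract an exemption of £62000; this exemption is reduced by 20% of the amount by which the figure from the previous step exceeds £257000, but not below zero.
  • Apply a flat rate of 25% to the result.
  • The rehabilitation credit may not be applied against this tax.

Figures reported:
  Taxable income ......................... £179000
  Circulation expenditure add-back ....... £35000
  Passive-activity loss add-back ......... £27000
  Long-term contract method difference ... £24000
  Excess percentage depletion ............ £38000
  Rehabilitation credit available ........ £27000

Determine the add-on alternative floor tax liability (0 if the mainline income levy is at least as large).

£57880

Mainline income levy:
  £35000 × 9% = £3150
  £73000 × 15% = £10950
  £20000 × 19% = £3800
  £51000 × 27% = £13770
  → £31670
  Less rehabilitation credit £27000 → £4670

Alternative floor tax:
  Adjusted income: £179000 + £35000 + £27000 + £24000 + £38000 = £303000
  Exemption: £62000 − 20% × (£303000 − £257000) = £62000 − £9200 = £52800
  Base: £303000 − £52800 = £250200
  £250200 × 25% = £62550

Excess of alternative floor tax over mainline income levy: £62550 − £4670 = £57880.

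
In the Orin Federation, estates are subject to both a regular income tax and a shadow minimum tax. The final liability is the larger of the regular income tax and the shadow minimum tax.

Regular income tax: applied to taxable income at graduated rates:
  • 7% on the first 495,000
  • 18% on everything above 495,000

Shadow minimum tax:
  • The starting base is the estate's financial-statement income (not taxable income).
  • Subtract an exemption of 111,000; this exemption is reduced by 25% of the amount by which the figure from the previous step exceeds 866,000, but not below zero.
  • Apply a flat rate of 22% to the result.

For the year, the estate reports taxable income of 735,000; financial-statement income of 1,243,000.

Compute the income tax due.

Shadow minimum tax:
  Base (financial-statement income): 1,243,000
  Exemption: 111,000 − 25% × (1,243,000 − 866,000) = 111,000 − 94,250 = 16,750
  Base: 1,243,000 − 16,750 = 1,226,250
  1,226,250 × 22% = 269,775

Regular income tax:
  495,000 × 7% = 34,650
  240,000 × 18% = 43,200
  → 77,850

269,775 > 77,850, so the shadow minimum tax is the binding amount.

269,775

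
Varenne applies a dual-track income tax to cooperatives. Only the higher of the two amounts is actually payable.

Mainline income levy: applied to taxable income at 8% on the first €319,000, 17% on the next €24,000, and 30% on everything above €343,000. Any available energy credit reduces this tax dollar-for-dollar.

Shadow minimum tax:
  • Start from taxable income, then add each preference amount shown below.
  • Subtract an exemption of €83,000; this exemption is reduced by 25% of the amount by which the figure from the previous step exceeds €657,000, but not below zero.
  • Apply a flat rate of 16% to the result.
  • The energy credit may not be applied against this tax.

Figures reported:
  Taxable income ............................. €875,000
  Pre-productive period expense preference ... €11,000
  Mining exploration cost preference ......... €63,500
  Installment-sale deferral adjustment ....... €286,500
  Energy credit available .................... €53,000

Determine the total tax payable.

€197,760

Mainline income levy:
  €319,000 × 8% = €25,520
  €24,000 × 17% = €4,080
  €532,000 × 30% = €159,600
  → €189,200
  Less energy credit €53,000 → €136,200

Shadow minimum tax:
  Adjusted income: €875,000 + €11,000 + €63,500 + €286,500 = €1,236,000
  Exemption: 25% × (€1,236,000 − €657,000) = €144,750 ≥ €83,000, so the exemption is fully phased out
  Base: €1,236,000 − €0 = €1,236,000
  €1,236,000 × 16% = €197,760

€197,760 > €136,200, so the shadow minimum tax is the binding amount.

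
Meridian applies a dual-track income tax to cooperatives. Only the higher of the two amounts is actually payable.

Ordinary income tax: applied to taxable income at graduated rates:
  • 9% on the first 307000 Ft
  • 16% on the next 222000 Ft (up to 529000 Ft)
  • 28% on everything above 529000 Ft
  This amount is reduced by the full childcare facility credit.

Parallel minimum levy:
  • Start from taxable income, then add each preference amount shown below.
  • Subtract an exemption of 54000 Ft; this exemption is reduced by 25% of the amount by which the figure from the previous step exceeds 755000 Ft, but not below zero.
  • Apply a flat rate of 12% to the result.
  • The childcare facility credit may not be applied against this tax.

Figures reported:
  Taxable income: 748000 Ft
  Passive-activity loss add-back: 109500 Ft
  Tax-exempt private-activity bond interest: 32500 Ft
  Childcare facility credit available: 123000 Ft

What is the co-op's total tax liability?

104370 Ft

Ordinary income tax:
  307000 Ft × 9% = 27630 Ft
  222000 Ft × 16% = 35520 Ft
  219000 Ft × 28% = 61320 Ft
  → 124470 Ft
  Less childcare facility credit 123000 Ft → 1470 Ft

Parallel minimum levy:
  Adjusted income: 748000 Ft + 109500 Ft + 32500 Ft = 890000 Ft
  Exemption: 54000 Ft − 25% × (890000 Ft − 755000 Ft) = 54000 Ft − 33750 Ft = 20250 Ft
  Base: 890000 Ft − 20250 Ft = 869750 Ft
  869750 Ft × 12% = 104370 Ft

104370 Ft > 1470 Ft, so the parallel minimum levy is the binding amount.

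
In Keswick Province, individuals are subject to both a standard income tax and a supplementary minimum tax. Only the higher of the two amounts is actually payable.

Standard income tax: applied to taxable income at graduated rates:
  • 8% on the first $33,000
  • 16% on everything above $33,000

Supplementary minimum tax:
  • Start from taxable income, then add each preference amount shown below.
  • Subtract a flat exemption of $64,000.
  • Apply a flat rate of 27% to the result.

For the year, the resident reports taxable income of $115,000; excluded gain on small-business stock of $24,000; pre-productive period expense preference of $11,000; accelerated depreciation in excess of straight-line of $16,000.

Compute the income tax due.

Standard income tax:
  $33,000 × 8% = $2,640
  $82,000 × 16% = $13,120
  → $15,760

Supplementary minimum tax:
  Adjusted income: $115,000 + $24,000 + $11,000 + $16,000 = $166,000
  Less exemption $64,000 → base $102,000
  $102,000 × 27% = $27,540

$27,540 > $15,760, so the supplementary minimum tax is the binding amount.

$27,540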